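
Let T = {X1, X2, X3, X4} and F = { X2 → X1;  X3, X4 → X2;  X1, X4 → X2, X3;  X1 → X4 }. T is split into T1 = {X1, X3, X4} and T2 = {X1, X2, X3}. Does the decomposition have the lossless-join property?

Yes

Common attributes: T1 ∩ T2 = {X1, X3}.
Closure of {X1, X3}: X1 → X4 applies, adding X4; X3, X4 → X2 applies, adding X2. So (X1, X3)⁺ = {X1, X2, X3, X4}.
This closure contains every attribute of T1, so T1 ∩ T2 → T1. The join is lossless.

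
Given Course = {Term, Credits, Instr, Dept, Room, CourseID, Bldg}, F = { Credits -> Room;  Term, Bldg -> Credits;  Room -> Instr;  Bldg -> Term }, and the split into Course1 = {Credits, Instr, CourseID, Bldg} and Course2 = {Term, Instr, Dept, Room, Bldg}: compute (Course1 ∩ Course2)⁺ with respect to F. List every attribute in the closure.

Course1 ∩ Course2 = {Instr, Bldg}.
Bldg → Term applies, adding Term
Term, Bldg → Credits applies, adding Credits
Credits → Room applies, adding Room
Closure: {Term, Credits, Instr, Room, Bldg}.

Term, Credits, Instr, Room, Bldg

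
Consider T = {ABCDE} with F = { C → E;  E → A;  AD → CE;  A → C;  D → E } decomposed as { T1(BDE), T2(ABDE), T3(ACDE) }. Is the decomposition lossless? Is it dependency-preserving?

lossless and dependency-preserving

Lossless test (chase): Rows 1 and 2 agree on E; apply E→A and equate their A entries. Rows 1 and 2 agree on AD; apply AD→CE and equate their CE entries. Rows 1 and 3 agree on AD; apply AD→CE and equate their CE entries. Row 1 is now all distinguished symbols — the join is lossless.
Dependency preservation: every FD's attributes lie within a single fragment, so each can be enforced locally — preserved.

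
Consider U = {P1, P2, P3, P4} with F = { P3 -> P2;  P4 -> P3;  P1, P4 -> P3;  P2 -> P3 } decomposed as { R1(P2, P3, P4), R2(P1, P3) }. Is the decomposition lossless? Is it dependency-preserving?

lossy but dependency-preserving

Lossless test: (P3)⁺ = {P2, P3}, which is a superkey of neither fragment — lossy.
Dependency preservation: P1, P4 → P3 is not contained in any single fragment, but the restricted closure of its left-hand side across the fragments still reaches the right-hand side; the remaining FDs each lie inside some fragment. All dependencies are preserved.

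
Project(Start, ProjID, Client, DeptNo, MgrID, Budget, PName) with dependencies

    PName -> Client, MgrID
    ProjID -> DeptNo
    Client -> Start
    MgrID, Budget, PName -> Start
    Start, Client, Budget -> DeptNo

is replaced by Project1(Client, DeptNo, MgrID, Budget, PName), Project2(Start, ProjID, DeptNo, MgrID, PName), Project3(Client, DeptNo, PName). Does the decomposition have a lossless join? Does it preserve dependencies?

lossy and not dependency-preserving

Lossless test (chase): Rows 1 and 2 agree on PName; apply PName→Client, MgrID and equate their Client, MgrID entries. Rows 1 and 3 agree on PName; apply PName→Client, MgrID and equate their Client, MgrID entries. Rows 1 and 2 agree on Client; apply Client→Start and equate their Start entries. Rows 1 and 3 agree on Client; apply Client→Start and equate their Start entries. No row becomes fully distinguished — the join is lossy.
Dependency preservation: the restricted closure of {Client} across the fragments never reaches {Start}, so Client → Start cannot be enforced without a join — not preserved.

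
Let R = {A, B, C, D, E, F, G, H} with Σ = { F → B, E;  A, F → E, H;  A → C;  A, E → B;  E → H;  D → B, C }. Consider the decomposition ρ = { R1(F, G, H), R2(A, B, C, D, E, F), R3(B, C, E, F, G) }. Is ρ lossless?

Chase test. Columns are A, B, C, D, E, F, G, H; row i has aⱼ where attribute j ∈ Ri, else bᵢⱼ.
Initial tableau (one row per fragment):
  row 1: b11 b12 b13 b14 b15 a6 a7 a8
  row 2: a1 a2 a3 a4 a5 a6 b27 b28
  row 3: b31 a2 a3 b34 a5 a6 a7 b38
Rows 1 and 2 agree on F; apply F→B, E and equate their B, E entries.
Rows 1 and 2 agree on E; apply E→H and equate their H entries.
Rows 1 and 3 agree on E; apply E→H and equate their H entries.
No row becomes fully distinguished — the join is lossy.

No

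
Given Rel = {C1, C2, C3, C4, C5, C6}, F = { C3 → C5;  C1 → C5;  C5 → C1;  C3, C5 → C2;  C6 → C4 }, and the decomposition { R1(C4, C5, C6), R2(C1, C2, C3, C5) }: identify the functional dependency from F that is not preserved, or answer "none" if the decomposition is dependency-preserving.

none

C3 → C5 lies within R2.
C1 → C5 lies within R2.
C5 → C1 lies within R2.
C3, C5 → C2 lies within R2.
C6 → C4 lies within R1.
Every dependency is enforceable on the fragments, so the decomposition is dependency-preserving.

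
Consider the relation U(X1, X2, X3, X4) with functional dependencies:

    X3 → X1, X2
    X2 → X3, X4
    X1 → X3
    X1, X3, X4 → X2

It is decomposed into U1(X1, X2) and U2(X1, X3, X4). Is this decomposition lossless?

Yes

Common attributes: U1 ∩ U2 = {X1}.
Closure of {X1}: X1 → X3 applies, adding X3; X3 → X1, X2 applies, adding X2; X2 → X3, X4 applies, adding X4. So (X1)⁺ = {X1, X2, X3, X4}.
This closure contains every attribute of U1, so U1 ∩ U2 → U1. The join is lossless.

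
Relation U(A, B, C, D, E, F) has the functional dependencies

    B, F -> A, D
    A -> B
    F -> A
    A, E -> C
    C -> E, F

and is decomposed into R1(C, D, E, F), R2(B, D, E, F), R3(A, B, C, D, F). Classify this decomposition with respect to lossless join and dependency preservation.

lossless but not dependency-preserving

Lossless test (chase): Rows 2 and 3 agree on B, F; apply B, F→A, D and equate their A, D entries. Rows 1 and 2 agree on F; apply F→A and equate their A entries. Rows 1 and 2 agree on A, E; apply A, E→C and equate their C entries. Rows 1 and 3 agree on C; apply C→E, F and equate their E, F entries. Rows 1 and 2 agree on A; apply A→B and equate their B entries. Row 1 is now all distinguished symbols — the join is lossless.
Dependency preservation: the restricted closure of {A, E} across the fragments never reaches {C}, so A, E → C cannot be enforced without a join — not preserved.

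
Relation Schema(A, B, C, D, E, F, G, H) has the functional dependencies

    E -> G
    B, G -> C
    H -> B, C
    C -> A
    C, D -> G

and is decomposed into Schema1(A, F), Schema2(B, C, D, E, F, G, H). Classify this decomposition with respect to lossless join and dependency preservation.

Lossless test: (F)⁺ = {F}, which is a superkey of neither fragment — lossy.
Dependency preservation: the restricted closure of {C} across the fragments never reaches {A}, so C → A cannot be enforced without a join — not preserved.

lossy and not dependency-preserving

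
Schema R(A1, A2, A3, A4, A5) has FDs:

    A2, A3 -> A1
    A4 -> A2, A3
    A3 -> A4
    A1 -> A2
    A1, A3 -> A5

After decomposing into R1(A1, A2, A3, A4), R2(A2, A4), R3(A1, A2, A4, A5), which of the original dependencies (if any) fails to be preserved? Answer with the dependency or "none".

A2, A3 → A1 lies within R1.
A4 → A2, A3 lies within R1.
A3 → A4 lies within R1.
A1 → A2 lies within R1.
A1, A3 → A5: restricted closure across fragments reaches A5.
Every dependency is enforceable on the fragments, so the decomposition is dependency-preserving.

none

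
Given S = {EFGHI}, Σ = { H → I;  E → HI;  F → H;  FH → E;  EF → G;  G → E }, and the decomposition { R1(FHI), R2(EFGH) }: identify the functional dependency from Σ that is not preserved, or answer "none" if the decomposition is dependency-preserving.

none

H → I lies within R1.
E → HI: restricted closure across fragments reaches HI.
F → H lies within R1.
FH → E lies within R2.
EF → G lies within R2.
G → E lies within R2.
Every dependency is enforceable on the fragments, so the decomposition is dependency-preserving.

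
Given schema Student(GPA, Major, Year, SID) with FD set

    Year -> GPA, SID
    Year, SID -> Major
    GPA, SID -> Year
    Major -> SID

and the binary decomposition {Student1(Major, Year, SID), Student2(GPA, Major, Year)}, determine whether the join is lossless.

Common attributes: Student1 ∩ Student2 = {Major, Year}.
Closure of {Major, Year}: Year → GPA, SID applies, adding GPA, SID. So (Major, Year)⁺ = {GPA, Major, Year, SID}.
This closure contains every attribute of Student1, so Student1 ∩ Student2 → Student1. The join is lossless.

Yes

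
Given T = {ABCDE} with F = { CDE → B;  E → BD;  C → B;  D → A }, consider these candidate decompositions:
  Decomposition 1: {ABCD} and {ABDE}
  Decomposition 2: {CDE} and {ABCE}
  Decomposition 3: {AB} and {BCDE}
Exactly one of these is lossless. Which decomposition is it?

Decomposition 2

Decomposition 1: common = {ABD}, closure = {ABD} → lossy.
Decomposition 2: common = {CE}, closure = {ABCDE} → lossless.
Decomposition 3: common = {B}, closure = {B} → lossy.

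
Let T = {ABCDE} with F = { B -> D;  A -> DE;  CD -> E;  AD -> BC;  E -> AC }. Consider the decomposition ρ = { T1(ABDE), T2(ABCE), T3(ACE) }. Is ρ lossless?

Chase test. Columns are ABCDE; row i has aⱼ where attribute j ∈ Ti, else bᵢⱼ.
Initial tableau (one row per fragment):
  row 1: a1 a2 b13 a4 a5
  row 2: a1 a2 a3 b24 a5
  row 3: a1 b32 a3 b34 a5
Rows 1 and 2 agree on B; apply B→D and equate their D entries.
Rows 1 and 3 agree on A; apply A→DE and equate their DE entries.
Rows 1 and 2 agree on AD; apply AD→BC and equate their BC entries.
Rows 1 and 3 agree on AD; apply AD→BC and equate their BC entries.
Row 1 is now all distinguished symbols — the join is lossless.

Yes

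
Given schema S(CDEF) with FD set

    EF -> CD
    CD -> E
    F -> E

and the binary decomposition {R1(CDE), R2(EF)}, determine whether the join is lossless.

No

Common attributes: R1 ∩ R2 = {E}.
No dependency enlarges {E}, so (E)⁺ = {E}.
The closure contains neither all of R1 = {CDE} nor all of R2 = {EF}, so the common attributes are not a superkey of either fragment. The join is lossy.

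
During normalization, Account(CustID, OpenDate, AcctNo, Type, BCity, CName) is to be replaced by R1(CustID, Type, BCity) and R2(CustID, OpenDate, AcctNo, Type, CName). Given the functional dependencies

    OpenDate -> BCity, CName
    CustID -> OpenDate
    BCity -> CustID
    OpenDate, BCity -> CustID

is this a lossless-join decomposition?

Yes

Common attributes: R1 ∩ R2 = {CustID, Type}.
Closure of {CustID, Type}: CustID → OpenDate applies, adding OpenDate; OpenDate → BCity, CName applies, adding BCity, CName. So (CustID, Type)⁺ = {CustID, OpenDate, Type, BCity, CName}.
This closure contains every attribute of R1, so R1 ∩ R2 → R1. The join is lossless.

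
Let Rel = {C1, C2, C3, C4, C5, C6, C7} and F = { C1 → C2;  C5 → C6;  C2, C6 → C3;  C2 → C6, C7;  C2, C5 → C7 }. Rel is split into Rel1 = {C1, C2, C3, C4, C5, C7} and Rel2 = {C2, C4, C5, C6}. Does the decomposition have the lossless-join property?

Yes

Common attributes: Rel1 ∩ Rel2 = {C2, C4, C5}.
Closure of {C2, C4, C5}: C5 → C6 applies, adding C6; C2, C6 → C3 applies, adding C3; C2 → C6, C7 applies, adding C7. So (C2, C4, C5)⁺ = {C2, C3, C4, C5, C6, C7}.
This closure contains every attribute of Rel2, so Rel1 ∩ Rel2 → Rel2. The join is lossless.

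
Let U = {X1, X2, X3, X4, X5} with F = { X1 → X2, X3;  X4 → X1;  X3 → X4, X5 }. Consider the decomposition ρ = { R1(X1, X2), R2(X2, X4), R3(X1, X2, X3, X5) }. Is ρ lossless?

No

Chase test. Columns are X1, X2, X3, X4, X5; row i has aⱼ where attribute j ∈ Ri, else bᵢⱼ.
Initial tableau (one row per fragment):
  row 1: a1 a2 b13 b14 b15
  row 2: b21 a2 b23 a4 b25
  row 3: a1 a2 a3 b34 a5
Rows 1 and 3 agree on X1; apply X1→X2, X3 and equate their X2, X3 entries.
Rows 1 and 3 agree on X3; apply X3→X4, X5 and equate their X4, X5 entries.
No row becomes fully distinguished — the join is lossy.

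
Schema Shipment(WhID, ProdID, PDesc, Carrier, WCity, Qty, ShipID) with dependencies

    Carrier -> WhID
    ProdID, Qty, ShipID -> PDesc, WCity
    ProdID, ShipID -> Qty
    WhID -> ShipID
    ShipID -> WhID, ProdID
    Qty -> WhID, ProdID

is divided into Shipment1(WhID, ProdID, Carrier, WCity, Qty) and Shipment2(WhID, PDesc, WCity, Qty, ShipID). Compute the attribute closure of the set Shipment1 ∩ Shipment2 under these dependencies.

WhID, ProdID, PDesc, WCity, Qty, ShipID

Shipment1 ∩ Shipment2 = {WhID, WCity, Qty}.
WhID → ShipID applies, adding ShipID
ShipID → WhID, ProdID applies, adding ProdID
ProdID, Qty, ShipID → PDesc, WCity applies, adding PDesc
Closure: {WhID, ProdID, PDesc, WCity, Qty, ShipID}.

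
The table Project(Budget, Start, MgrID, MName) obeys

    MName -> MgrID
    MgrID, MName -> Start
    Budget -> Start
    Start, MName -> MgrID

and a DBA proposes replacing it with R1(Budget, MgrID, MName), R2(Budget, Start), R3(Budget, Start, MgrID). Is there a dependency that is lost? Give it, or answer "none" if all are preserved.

Check MgrID, MName → Start: no single fragment contains all of {Start, MgrID, MName}, and the restricted closure of {MgrID, MName} across the fragments never reaches {Start}.
MName → MgrID is preserved.
Budget → Start is preserved.
Start, MName → MgrID is preserved.

MgrID, MName -> Start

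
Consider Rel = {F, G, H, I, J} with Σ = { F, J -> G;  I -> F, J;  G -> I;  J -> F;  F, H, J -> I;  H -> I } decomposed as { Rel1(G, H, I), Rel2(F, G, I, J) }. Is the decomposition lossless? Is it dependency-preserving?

Lossless test: (G, I)⁺ = {F, G, I, J}, which contains all of one fragment — lossless.
Dependency preservation: F, H, J → I is not contained in any single fragment, but the restricted closure of its left-hand side across the fragments still reaches the right-hand side; the remaining FDs each lie inside some fragment. All dependencies are preserved.

lossless and dependency-preserving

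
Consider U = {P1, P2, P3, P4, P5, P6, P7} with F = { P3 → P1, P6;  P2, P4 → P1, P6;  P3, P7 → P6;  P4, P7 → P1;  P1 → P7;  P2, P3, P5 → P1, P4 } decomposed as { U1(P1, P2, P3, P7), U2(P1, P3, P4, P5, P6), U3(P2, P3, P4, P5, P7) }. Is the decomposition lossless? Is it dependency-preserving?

Lossless test (chase): Rows 1 and 2 agree on P3; apply P3→P1, P6 and equate their P1, P6 entries. Rows 1 and 3 agree on P3; apply P3→P1, P6 and equate their P1, P6 entries. Rows 1 and 2 agree on P1; apply P1→P7 and equate their P7 entries. Row 3 is now all distinguished symbols — the join is lossless.
Dependency preservation: the restricted closure of {P2, P4} across the fragments never reaches {P1, P6}, so P2, P4 → P1, P6 cannot be enforced without a join — not preserved.

lossless but not dependency-preserving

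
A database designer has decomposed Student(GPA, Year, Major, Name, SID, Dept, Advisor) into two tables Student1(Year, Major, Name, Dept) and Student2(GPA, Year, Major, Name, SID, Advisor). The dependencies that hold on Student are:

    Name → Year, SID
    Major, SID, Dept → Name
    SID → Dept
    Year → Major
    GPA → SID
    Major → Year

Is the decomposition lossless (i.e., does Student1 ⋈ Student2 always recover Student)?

Yes

Common attributes: Student1 ∩ Student2 = {Year, Major, Name}.
Closure of {Year, Major, Name}: Name → Year, SID applies, adding SID; SID → Dept applies, adding Dept. So (Year, Major, Name)⁺ = {Year, Major, Name, SID, Dept}.
This closure contains every attribute of Student1, so Student1 ∩ Student2 → Student1. The join is lossless.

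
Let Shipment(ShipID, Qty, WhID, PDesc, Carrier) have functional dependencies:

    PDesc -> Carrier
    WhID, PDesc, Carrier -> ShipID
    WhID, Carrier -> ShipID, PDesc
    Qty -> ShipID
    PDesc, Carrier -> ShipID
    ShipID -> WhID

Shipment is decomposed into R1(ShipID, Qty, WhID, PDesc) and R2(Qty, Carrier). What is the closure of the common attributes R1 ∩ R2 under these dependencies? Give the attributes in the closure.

ShipID, Qty, WhID

R1 ∩ R2 = {Qty}.
Qty → ShipID applies, adding ShipID
ShipID → WhID applies, adding WhID
Closure: {ShipID, Qty, WhID}.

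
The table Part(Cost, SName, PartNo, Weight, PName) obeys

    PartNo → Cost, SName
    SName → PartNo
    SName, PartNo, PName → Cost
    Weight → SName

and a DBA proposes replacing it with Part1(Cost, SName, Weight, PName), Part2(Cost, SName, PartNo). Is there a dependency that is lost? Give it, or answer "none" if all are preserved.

PartNo → Cost, SName lies within Part2.
SName → PartNo lies within Part2.
SName, PartNo, PName → Cost: restricted closure across fragments reaches Cost.
Weight → SName lies within Part1.
Every dependency is enforceable on the fragments, so the decomposition is dependency-preserving.

none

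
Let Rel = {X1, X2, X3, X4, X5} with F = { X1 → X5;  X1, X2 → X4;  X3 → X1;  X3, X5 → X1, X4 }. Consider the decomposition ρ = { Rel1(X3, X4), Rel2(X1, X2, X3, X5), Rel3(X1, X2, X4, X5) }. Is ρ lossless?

Chase test. Columns are X1, X2, X3, X4, X5; row i has aⱼ where attribute j ∈ Reli, else bᵢⱼ.
Initial tableau (one row per fragment):
  row 1: b11 b12 a3 a4 b15
  row 2: a1 a2 a3 b24 a5
  row 3: a1 a2 b33 a4 a5
Rows 2 and 3 agree on X1, X2; apply X1, X2→X4 and equate their X4 entries.
Rows 1 and 2 agree on X3; apply X3→X1 and equate their X1 entries.
Rows 1 and 2 agree on X1; apply X1→X5 and equate their X5 entries.
Row 2 is now all distinguished symbols — the join is lossless.

Yes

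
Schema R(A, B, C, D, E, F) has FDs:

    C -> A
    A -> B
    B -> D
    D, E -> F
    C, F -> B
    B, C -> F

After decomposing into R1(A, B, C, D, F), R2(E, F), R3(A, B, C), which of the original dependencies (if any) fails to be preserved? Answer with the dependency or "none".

Check D, E → F: no single fragment contains all of {D, E, F}, and the restricted closure of {D, E} across the fragments never reaches {F}.
C → A is preserved.
A → B is preserved.
B → D is preserved.
C, F → B is preserved.
B, C → F is preserved.

D, E -> F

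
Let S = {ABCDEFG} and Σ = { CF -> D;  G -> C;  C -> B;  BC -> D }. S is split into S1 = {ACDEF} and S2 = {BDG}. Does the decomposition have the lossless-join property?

Common attributes: S1 ∩ S2 = {D}.
No dependency enlarges {D}, so (D)⁺ = {D}.
The closure contains neither all of S1 = {ACDEF} nor all of S2 = {BDG}, so the common attributes are not a superkey of either fragment. The join is lossy.

No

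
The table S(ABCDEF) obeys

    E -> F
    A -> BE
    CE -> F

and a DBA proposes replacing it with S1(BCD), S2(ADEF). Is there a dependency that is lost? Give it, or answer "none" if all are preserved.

A -> BE

Check A → BE: no single fragment contains all of {ABE}, and the restricted closure of {A} across the fragments never reaches {BE}.
E → F is preserved.
CE → F is preserved.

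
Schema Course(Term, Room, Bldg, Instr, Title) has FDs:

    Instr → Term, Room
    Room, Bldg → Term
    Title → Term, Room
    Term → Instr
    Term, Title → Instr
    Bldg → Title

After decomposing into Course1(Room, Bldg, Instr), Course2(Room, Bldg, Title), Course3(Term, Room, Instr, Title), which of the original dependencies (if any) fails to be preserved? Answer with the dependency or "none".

none

Instr → Term, Room lies within Course3.
Room, Bldg → Term: restricted closure across fragments reaches Term.
Title → Term, Room lies within Course3.
Term → Instr lies within Course3.
Term, Title → Instr lies within Course3.
Bldg → Title lies within Course2.
Every dependency is enforceable on the fragments, so the decomposition is dependency-preserving.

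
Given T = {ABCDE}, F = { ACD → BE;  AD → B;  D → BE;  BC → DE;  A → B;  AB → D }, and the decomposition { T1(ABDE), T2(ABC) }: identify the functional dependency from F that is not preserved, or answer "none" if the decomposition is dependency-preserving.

BC → DE

Check BC → DE: no single fragment contains all of {BCDE}, and the restricted closure of {BC} across the fragments never reaches {DE}.
ACD → BE is preserved.
AD → B is preserved.
D → BE is preserved.
A → B is preserved.
AB → D is preserved.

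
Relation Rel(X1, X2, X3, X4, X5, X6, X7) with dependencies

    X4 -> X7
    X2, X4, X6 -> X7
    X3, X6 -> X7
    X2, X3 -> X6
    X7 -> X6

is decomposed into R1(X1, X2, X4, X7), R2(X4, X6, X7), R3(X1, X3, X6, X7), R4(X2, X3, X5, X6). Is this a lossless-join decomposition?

Chase test. Columns are X1, X2, X3, X4, X5, X6, X7; row i has aⱼ where attribute j ∈ Ri, else bᵢⱼ.
Initial tableau (one row per fragment):
  row 1: a1 a2 b13 a4 b15 b16 a7
  row 2: b21 b22 b23 a4 b25 a6 a7
  row 3: a1 b32 a3 b34 b35 a6 a7
  row 4: b41 a2 a3 b44 a5 a6 b47
Rows 3 and 4 agree on X3, X6; apply X3, X6→X7 and equate their X7 entries.
Rows 1 and 2 agree on X7; apply X7→X6 and equate their X6 entries.
No row becomes fully distinguished — the join is lossy.

No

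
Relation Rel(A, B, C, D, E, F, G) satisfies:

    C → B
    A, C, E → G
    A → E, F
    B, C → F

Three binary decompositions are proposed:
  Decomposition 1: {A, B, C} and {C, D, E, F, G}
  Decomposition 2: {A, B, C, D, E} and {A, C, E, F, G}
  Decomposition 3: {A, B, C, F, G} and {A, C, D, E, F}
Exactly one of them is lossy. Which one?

Decomposition 1: common = {C}, closure = {B, C, F} → lossy.
Decomposition 2: common = {A, C, E}, closure = {A, B, C, E, F, G} → lossless.
Decomposition 3: common = {A, C, F}, closure = {A, B, C, E, F, G} → lossless.

Decomposition 1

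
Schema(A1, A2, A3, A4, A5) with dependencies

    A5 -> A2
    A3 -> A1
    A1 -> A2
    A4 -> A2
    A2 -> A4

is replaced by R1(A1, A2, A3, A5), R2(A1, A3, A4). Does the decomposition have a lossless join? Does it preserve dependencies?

lossless but not dependency-preserving

Lossless test: (A1, A3)⁺ = {A1, A2, A3, A4}, which contains all of one fragment — lossless.
Dependency preservation: the restricted closure of {A4} across the fragments never reaches {A2}, so A4 → A2 cannot be enforced without a join — not preserved.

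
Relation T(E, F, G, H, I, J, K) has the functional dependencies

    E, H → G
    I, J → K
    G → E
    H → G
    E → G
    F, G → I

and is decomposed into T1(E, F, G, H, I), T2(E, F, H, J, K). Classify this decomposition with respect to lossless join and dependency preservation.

lossless but not dependency-preserving

Lossless test: (E, F, H)⁺ = {E, F, G, H, I}, which contains all of one fragment — lossless.
Dependency preservation: the restricted closure of {I, J} across the fragments never reaches {K}, so I, J → K cannot be enforced without a join — not preserved.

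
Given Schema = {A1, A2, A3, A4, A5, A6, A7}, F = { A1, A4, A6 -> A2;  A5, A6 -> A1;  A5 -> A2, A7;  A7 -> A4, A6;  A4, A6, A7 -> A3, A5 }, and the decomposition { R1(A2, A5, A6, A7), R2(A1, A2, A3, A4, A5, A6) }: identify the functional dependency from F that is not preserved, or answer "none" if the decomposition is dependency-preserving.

none

A1, A4, A6 → A2 lies within R2.
A5, A6 → A1 lies within R2.
A5 → A2, A7 lies within R1.
A7 → A4, A6: restricted closure across fragments reaches A4, A6.
A4, A6, A7 → A3, A5: restricted closure across fragments reaches A3, A5.
Every dependency is enforceable on the fragments, so the decomposition is dependency-preserving.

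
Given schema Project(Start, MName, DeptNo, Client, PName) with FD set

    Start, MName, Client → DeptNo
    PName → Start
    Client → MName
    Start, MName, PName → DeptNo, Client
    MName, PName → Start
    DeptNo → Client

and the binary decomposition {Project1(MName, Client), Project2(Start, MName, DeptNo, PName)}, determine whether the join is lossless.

No

Common attributes: Project1 ∩ Project2 = {MName}.
No dependency enlarges {MName}, so (MName)⁺ = {MName}.
The closure contains neither all of Project1 = {MName, Client} nor all of Project2 = {Start, MName, DeptNo, PName}, so the common attributes are not a superkey of either fragment. The join is lossy.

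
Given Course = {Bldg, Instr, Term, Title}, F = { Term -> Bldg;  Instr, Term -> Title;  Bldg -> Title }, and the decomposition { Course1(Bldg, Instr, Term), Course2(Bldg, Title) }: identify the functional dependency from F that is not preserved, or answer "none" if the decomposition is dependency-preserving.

none

Term → Bldg lies within Course1.
Instr, Term → Title: restricted closure across fragments reaches Title.
Bldg → Title lies within Course2.
Every dependency is enforceable on the fragments, so the decomposition is dependency-preserving.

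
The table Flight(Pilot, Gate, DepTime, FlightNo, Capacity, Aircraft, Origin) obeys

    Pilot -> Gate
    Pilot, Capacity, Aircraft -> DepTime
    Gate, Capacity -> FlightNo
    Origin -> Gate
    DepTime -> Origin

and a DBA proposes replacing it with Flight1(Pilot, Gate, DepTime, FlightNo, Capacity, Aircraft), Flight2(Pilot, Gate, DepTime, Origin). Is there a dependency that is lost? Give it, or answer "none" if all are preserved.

Pilot → Gate lies within Flight1.
Pilot, Capacity, Aircraft → DepTime lies within Flight1.
Gate, Capacity → FlightNo lies within Flight1.
Origin → Gate lies within Flight2.
DepTime → Origin lies within Flight2.
Every dependency is enforceable on the fragments, so the decomposition is dependency-preserving.

none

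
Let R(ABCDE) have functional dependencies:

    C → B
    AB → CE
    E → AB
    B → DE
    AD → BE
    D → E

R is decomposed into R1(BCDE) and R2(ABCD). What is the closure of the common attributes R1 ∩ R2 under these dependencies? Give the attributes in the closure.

R1 ∩ R2 = {BCD}.
B → DE applies, adding E
E → AB applies, adding A
Closure: {ABCDE}.

ABCDE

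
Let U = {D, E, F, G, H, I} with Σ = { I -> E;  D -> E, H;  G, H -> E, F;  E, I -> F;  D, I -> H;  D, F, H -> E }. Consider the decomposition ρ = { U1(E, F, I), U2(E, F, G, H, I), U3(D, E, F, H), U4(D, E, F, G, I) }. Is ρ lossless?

Yes

Chase test. Columns are D, E, F, G, H, I; row i has aⱼ where attribute j ∈ Ui, else bᵢⱼ.
Initial tableau (one row per fragment):
  row 1: b11 a2 a3 b14 b15 a6
  row 2: b21 a2 a3 a4 a5 a6
  row 3: a1 a2 a3 b34 a5 b36
  row 4: a1 a2 a3 a4 b45 a6
Rows 3 and 4 agree on D; apply D→E, H and equate their E, H entries.
Row 4 is now all distinguished symbols — the join is lossless.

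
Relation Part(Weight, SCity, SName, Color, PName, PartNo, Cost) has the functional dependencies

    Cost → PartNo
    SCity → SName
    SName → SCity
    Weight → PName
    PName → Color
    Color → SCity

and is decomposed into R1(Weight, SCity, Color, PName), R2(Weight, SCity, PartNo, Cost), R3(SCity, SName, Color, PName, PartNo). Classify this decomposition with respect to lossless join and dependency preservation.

lossless and dependency-preserving

Lossless test (chase): Rows 1 and 2 agree on SCity; apply SCity→SName and equate their SName entries. Rows 1 and 3 agree on SCity; apply SCity→SName and equate their SName entries. Rows 1 and 2 agree on Weight; apply Weight→PName and equate their PName entries. Rows 1 and 2 agree on PName; apply PName→Color and equate their Color entries. Row 2 is now all distinguished symbols — the join is lossless.
Dependency preservation: every FD's attributes lie within a single fragment, so each can be enforced locally — preserved.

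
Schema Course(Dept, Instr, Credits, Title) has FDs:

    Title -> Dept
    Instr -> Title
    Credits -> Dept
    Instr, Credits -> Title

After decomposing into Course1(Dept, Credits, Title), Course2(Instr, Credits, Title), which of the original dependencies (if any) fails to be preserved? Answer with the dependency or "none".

none

Title → Dept lies within Course1.
Instr → Title lies within Course2.
Credits → Dept lies within Course1.
Instr, Credits → Title lies within Course2.
Every dependency is enforceable on the fragments, so the decomposition is dependency-preserving.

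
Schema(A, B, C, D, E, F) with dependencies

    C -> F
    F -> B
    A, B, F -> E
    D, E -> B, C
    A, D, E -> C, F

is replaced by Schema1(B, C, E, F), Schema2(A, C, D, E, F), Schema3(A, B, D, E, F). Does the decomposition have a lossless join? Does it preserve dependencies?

Lossless test (chase): Rows 1 and 2 agree on F; apply F→B and equate their B entries. Rows 2 and 3 agree on D, E; apply D, E→B, C and equate their B, C entries. Row 2 is now all distinguished symbols — the join is lossless.
Dependency preservation: D, E → B, C is not contained in any single fragment, but the restricted closure of its left-hand side across the fragments still reaches the right-hand side; the remaining FDs each lie inside some fragment. All dependencies are preserved.

lossless and dependency-preserving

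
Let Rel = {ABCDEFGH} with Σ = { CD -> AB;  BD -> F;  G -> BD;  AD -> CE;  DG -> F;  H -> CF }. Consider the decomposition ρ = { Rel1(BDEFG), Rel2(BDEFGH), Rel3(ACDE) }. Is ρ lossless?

No

Chase test. Columns are ABCDEFGH; row i has aⱼ where attribute j ∈ Reli, else bᵢⱼ.
Initial tableau (one row per fragment):
  row 1: b11 a2 b13 a4 a5 a6 a7 b18
  row 2: b21 a2 b23 a4 a5 a6 a7 a8
  row 3: a1 b32 a3 a4 a5 b36 b37 b38
No row becomes fully distinguished — the join is lossy.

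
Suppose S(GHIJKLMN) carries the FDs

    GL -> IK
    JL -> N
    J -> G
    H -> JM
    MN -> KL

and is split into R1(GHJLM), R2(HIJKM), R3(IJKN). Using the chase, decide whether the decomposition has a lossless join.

Chase test. Columns are GHIJKLMN; row i has aⱼ where attribute j ∈ Ri, else bᵢⱼ.
Initial tableau (one row per fragment):
  row 1: a1 a2 b13 a4 b15 a6 a7 b18
  row 2: b21 a2 a3 a4 a5 b26 a7 b28
  row 3: b31 b32 a3 a4 a5 b36 b37 a8
Rows 1 and 2 agree on J; apply J→G and equate their G entries.
Rows 1 and 3 agree on J; apply J→G and equate their G entries.
No row becomes fully distinguished — the join is lossy.

No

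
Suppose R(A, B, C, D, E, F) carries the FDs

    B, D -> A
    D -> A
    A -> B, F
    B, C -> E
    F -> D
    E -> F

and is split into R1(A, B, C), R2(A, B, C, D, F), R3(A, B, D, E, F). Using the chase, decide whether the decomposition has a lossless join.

Chase test. Columns are A, B, C, D, E, F; row i has aⱼ where attribute j ∈ Ri, else bᵢⱼ.
Initial tableau (one row per fragment):
  row 1: a1 a2 a3 b14 b15 b16
  row 2: a1 a2 a3 a4 b25 a6
  row 3: a1 a2 b33 a4 a5 a6
Rows 1 and 2 agree on A; apply A→B, F and equate their B, F entries.
Rows 1 and 2 agree on B, C; apply B, C→E and equate their E entries.
Rows 1 and 2 agree on F; apply F→D and equate their D entries.
No row becomes fully distinguished — the join is lossy.

No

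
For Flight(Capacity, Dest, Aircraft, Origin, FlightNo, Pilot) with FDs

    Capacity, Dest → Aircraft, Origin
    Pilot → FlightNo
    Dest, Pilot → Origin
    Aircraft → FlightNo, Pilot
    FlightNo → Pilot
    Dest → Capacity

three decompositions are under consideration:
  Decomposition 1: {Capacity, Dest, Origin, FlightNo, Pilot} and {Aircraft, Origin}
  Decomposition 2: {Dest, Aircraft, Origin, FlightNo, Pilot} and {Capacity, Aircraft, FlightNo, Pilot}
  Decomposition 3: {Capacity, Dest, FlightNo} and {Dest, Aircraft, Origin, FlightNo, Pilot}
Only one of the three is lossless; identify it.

Decomposition 3

Decomposition 1: common = {Origin}, closure = {Origin} → lossy.
Decomposition 2: common = {Aircraft, FlightNo, Pilot}, closure = {Aircraft, FlightNo, Pilot} → lossy.
Decomposition 3: common = {Dest, FlightNo}, closure = {Capacity, Dest, Aircraft, Origin, FlightNo, Pilot} → lossless.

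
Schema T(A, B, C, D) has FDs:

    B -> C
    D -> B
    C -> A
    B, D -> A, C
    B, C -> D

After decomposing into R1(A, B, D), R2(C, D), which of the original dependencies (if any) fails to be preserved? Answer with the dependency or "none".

Check C → A: no single fragment contains all of {A, C}, and the restricted closure of {C} across the fragments never reaches {A}.
B → C is preserved.
D → B is preserved.
B, D → A, C is preserved.
B, C → D is preserved.

C -> A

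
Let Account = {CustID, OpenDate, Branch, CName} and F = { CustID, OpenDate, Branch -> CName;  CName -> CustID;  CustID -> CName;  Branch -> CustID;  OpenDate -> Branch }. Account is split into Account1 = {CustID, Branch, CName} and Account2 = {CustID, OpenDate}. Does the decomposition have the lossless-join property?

Common attributes: Account1 ∩ Account2 = {CustID}.
Closure of {CustID}: CustID → CName applies, adding CName. So (CustID)⁺ = {CustID, CName}.
The closure contains neither all of Account1 = {CustID, Branch, CName} nor all of Account2 = {CustID, OpenDate}, so the common attributes are not a superkey of either fragment. The join is lossy.

No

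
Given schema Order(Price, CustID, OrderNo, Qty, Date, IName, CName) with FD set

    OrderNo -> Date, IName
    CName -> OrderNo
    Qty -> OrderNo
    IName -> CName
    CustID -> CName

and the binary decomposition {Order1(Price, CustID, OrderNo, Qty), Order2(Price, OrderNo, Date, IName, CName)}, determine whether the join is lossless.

Common attributes: Order1 ∩ Order2 = {Price, OrderNo}.
Closure of {Price, OrderNo}: OrderNo → Date, IName applies, adding Date, IName; IName → CName applies, adding CName. So (Price, OrderNo)⁺ = {Price, OrderNo, Date, IName, CName}.
This closure contains every attribute of Order2, so Order1 ∩ Order2 → Order2. The join is lossless.

Yes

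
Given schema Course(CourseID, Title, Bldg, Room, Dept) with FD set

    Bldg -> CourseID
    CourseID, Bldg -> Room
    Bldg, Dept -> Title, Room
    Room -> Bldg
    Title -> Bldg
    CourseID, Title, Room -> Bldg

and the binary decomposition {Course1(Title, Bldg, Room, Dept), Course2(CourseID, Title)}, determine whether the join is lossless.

Yes

Common attributes: Course1 ∩ Course2 = {Title}.
Closure of {Title}: Title → Bldg applies, adding Bldg; Bldg → CourseID applies, adding CourseID; CourseID, Bldg → Room applies, adding Room. So (Title)⁺ = {CourseID, Title, Bldg, Room}.
This closure contains every attribute of Course2, so Course1 ∩ Course2 → Course2. The join is lossless.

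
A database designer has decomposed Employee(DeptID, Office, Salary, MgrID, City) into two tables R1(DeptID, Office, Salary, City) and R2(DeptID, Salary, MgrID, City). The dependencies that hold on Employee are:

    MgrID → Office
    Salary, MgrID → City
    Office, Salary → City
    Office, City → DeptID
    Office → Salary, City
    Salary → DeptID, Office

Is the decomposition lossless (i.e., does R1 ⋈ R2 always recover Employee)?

Common attributes: R1 ∩ R2 = {DeptID, Salary, City}.
Closure of {DeptID, Salary, City}: Salary → DeptID, Office applies, adding Office. So (DeptID, Salary, City)⁺ = {DeptID, Office, Salary, City}.
This closure contains every attribute of R1, so R1 ∩ R2 → R1. The join is lossless.

Yes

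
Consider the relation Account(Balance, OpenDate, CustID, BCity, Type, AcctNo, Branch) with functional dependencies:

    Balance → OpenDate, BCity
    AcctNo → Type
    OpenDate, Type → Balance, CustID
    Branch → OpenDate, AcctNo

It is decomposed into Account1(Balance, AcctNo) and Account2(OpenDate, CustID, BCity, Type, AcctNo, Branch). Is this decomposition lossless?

No

Common attributes: Account1 ∩ Account2 = {AcctNo}.
Closure of {AcctNo}: AcctNo → Type applies, adding Type. So (AcctNo)⁺ = {Type, AcctNo}.
The closure contains neither all of Account1 = {Balance, AcctNo} nor all of Account2 = {OpenDate, CustID, BCity, Type, AcctNo, Branch}, so the common attributes are not a superkey of either fragment. The join is lossy.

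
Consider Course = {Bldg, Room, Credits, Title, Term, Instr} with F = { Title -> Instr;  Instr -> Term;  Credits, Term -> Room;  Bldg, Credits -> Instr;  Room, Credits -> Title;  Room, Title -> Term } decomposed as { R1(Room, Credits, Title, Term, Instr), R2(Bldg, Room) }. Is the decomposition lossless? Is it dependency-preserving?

lossy and not dependency-preserving

Lossless test: (Room)⁺ = {Room}, which is a superkey of neither fragment — lossy.
Dependency preservation: the restricted closure of {Bldg, Credits} across the fragments never reaches {Instr}, so Bldg, Credits → Instr cannot be enforced without a join — not preserved.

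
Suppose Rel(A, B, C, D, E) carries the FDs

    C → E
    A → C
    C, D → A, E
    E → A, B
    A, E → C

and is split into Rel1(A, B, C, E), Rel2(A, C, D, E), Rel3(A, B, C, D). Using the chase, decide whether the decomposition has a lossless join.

Chase test. Columns are A, B, C, D, E; row i has aⱼ where attribute j ∈ Reli, else bᵢⱼ.
Initial tableau (one row per fragment):
  row 1: a1 a2 a3 b14 a5
  row 2: a1 b22 a3 a4 a5
  row 3: a1 a2 a3 a4 b35
Rows 1 and 3 agree on C; apply C→E and equate their E entries.
Rows 1 and 2 agree on E; apply E→A, B and equate their A, B entries.
Row 2 is now all distinguished symbols — the join is lossless.

Yes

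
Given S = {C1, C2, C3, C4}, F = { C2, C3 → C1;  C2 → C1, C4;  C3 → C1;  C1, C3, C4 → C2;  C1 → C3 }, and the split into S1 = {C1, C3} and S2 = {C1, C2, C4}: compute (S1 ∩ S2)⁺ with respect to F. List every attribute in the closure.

C1, C3

S1 ∩ S2 = {C1}.
C1 → C3 applies, adding C3
Closure: {C1, C3}.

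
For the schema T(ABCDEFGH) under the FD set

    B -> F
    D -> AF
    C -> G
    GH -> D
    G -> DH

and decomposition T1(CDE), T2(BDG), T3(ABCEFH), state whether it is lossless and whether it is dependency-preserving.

lossy and not dependency-preserving

Lossless test (chase): Rows 2 and 3 agree on B; apply B→F and equate their F entries. Rows 1 and 2 agree on D; apply D→AF and equate their AF entries. Rows 1 and 3 agree on C; apply C→G and equate their G entries. Rows 1 and 3 agree on G; apply G→DH and equate their DH entries. Rows 1 and 3 agree on D; apply D→AF and equate their AF entries. No row becomes fully distinguished — the join is lossy.
Dependency preservation: the restricted closure of {D} across the fragments never reaches {AF}, so D → AF cannot be enforced without a join — not preserved.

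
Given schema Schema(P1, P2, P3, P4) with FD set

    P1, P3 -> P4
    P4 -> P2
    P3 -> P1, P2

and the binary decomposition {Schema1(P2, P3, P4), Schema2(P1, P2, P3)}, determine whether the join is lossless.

Common attributes: Schema1 ∩ Schema2 = {P2, P3}.
Closure of {P2, P3}: P3 → P1, P2 applies, adding P1; P1, P3 → P4 applies, adding P4. So (P2, P3)⁺ = {P1, P2, P3, P4}.
This closure contains every attribute of Schema1, so Schema1 ∩ Schema2 → Schema1. The join is lossless.

Yes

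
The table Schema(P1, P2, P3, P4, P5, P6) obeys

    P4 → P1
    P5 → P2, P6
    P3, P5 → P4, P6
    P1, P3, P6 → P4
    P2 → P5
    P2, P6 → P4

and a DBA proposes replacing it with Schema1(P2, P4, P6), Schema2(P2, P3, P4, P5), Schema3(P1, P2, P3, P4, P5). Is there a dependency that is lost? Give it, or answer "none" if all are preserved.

P1, P3, P6 → P4

Check P1, P3, P6 → P4: no single fragment contains all of {P1, P3, P4, P6}, and the restricted closure of {P1, P3, P6} across the fragments never reaches {P4}.
P4 → P1 is preserved.
P5 → P2, P6 is preserved.
P3, P5 → P4, P6 is preserved.
P2 → P5 is preserved.
P2, P6 → P4 is preserved.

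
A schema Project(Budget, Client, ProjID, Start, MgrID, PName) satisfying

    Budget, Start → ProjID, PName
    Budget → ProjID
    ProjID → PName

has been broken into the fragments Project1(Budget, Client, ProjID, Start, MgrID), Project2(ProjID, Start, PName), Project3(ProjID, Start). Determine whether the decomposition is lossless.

Chase test. Columns are Budget, Client, ProjID, Start, MgrID, PName; row i has aⱼ where attribute j ∈ Projecti, else bᵢⱼ.
Initial tableau (one row per fragment):
  row 1: a1 a2 a3 a4 a5 b16
  row 2: b21 b22 a3 a4 b25 a6
  row 3: b31 b32 a3 a4 b35 b36
Rows 1 and 2 agree on ProjID; apply ProjID→PName and equate their PName entries.
Rows 1 and 3 agree on ProjID; apply ProjID→PName and equate their PName entries.
Row 1 is now all distinguished symbols — the join is lossless.

Yes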